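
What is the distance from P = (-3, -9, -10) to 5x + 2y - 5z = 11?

distance = |a·x₀ + b·y₀ + c·z₀ - d| / √(a² + b² + c²)
  = |5·(-3) + 2·(-9) + (-5)·(-10) - 11| / √(5² + 2² + (-5)²)
  = |-15 - 18 + 50 - 11| / √(25 + 4 + 25)
  = |6| / √54
  = 6 / 7.348
  ≈ 0.8165

0.8165


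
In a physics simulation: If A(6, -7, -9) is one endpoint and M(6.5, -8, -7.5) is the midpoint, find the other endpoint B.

B = 2M - A
  = (2·6.5 - 6, 2·(-8) - (-7), 2·(-7.5) - (-9))
  = (13 - 6, -16 + 7, -15 + 9)
  = (7, -9, -6)

(7, -9, -6)


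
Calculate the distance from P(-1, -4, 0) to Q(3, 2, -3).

d = √[(x₂-x₁)² + (y₂-y₁)² + (z₂-z₁)²]
  = √[4² + 6² + (-3)²]
  = √[16 + 36 + 9]
  = √61
  ≈ 7.81

7.81


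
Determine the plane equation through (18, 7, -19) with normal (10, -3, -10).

The plane through P with normal n = (a, b, c) satisfies n·(r - P) = 0,
i.e. ax + by + cz = a·x₀ + b·y₀ + c·z₀.
d = 10·18 + (-3)·7 + (-10)·(-19)
  = 180 - 21 + 190
  = 349
Equation: 10x - 3y - 10z = 349

10x - 3y - 10z = 349


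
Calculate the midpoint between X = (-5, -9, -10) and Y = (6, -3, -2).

M = ((x₁+x₂)/2, (y₁+y₂)/2, (z₁+z₂)/2)
  = ((-5 + 6)/2, (-9 - 3)/2, (-10 - 2)/2)
  = (1/2, -12/2, -12/2)
  = (0.5, -6, -6)

(0.5, -6, -6)


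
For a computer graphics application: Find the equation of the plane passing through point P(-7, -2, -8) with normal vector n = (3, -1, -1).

The plane through P with normal n = (a, b, c) satisfies n·(r - P) = 0,
i.e. ax + by + cz = a·x₀ + b·y₀ + c·z₀.
d = 3·(-7) + (-1)·(-2) + (-1)·(-8)
  = -21 + 2 + 8
  = -11
Equation: 3x - y - z = -11

3x - y - z = -11


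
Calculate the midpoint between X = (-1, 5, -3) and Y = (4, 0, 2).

M = ((x₁+x₂)/2, (y₁+y₂)/2, (z₁+z₂)/2)
  = ((-1 + 4)/2, (5 + 0)/2, (-3 + 2)/2)
  = (3/2, 5/2, -1/2)
  = (1.5, 2.5, -0.5)

(1.5, 2.5, -0.5)


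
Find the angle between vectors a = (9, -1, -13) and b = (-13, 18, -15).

a·b = 9·(-13) + (-1)·18 + (-13)·(-15) = -117 - 18 + 195 = 60
|a| = √(9² + (-1)² + (-13)²) = √251 ≈ 15.84
|b| = √((-13)² + 18² + (-15)²) = √718 ≈ 26.8
cos θ = (a·b)/(|a||b|) = 60/(15.84·26.8) ≈ 0.1413
θ = arccos(0.1413) ≈ 81.87°

81.87°


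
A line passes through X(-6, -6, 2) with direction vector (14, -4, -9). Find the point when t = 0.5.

P(t) = X + t·d
  = (-6 + 14·0.5, -6 + (-4)·0.5, 2 + (-9)·0.5)
  = (-6 + 7, -6 - 2, 2 - 4.5)
  = (1, -8, -2.5)

(1, -8, -2.5)


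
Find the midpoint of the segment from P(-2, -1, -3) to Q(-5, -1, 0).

M = ((x₁+x₂)/2, (y₁+y₂)/2, (z₁+z₂)/2)
  = ((-2 - 5)/2, (-1 - 1)/2, (-3 + 0)/2)
  = (-7/2, -2/2, -3/2)
  = (-3.5, -1, -1.5)

(-3.5, -1, -1.5)


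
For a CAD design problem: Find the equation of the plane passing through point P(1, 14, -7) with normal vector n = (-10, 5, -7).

The plane through P with normal n = (a, b, c) satisfies n·(r - P) = 0,
i.e. ax + by + cz = a·x₀ + b·y₀ + c·z₀.
d = (-10)·1 + 5·14 + (-7)·(-7)
  = -10 + 70 + 49
  = 109
Equation: -10x + 5y - 7z = 109

-10x + 5y - 7z = 109


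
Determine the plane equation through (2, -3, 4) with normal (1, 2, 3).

The plane through P with normal n = (a, b, c) satisfies n·(r - P) = 0,
i.e. ax + by + cz = a·x₀ + b·y₀ + c·z₀.
d = 1·2 + 2·(-3) + 3·4
  = 2 - 6 + 12
  = 8
Equation: x + 2y + 3z = 8

x + 2y + 3z = 8


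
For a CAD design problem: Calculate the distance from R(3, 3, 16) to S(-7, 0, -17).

d = √[(x₂-x₁)² + (y₂-y₁)² + (z₂-z₁)²]
  = √[(-10)² + (-3)² + (-33)²]
  = √[100 + 9 + 1089]
  = √1198
  ≈ 34.61

34.61


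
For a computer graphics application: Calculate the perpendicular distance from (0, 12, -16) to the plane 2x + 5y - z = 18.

distance = |a·x₀ + b·y₀ + c·z₀ - d| / √(a² + b² + c²)
  = |2·0 + 5·12 + (-1)·(-16) - 18| / √(2² + 5² + (-1)²)
  = |0 + 60 + 16 - 18| / √(4 + 25 + 1)
  = |58| / √30
  = 58 / 5.477
  ≈ 10.59

10.59


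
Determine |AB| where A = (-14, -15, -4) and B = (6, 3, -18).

d = √[(x₂-x₁)² + (y₂-y₁)² + (z₂-z₁)²]
  = √[20² + 18² + (-14)²]
  = √[400 + 324 + 196]
  = √920
  ≈ 30.33

30.33


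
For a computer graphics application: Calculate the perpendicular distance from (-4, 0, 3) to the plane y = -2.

distance = |a·x₀ + b·y₀ + c·z₀ - d| / √(a² + b² + c²)
  = |0·(-4) + 1·0 + 0·3 - (-2)| / √(0² + 1² + 0²)
  = |0 + 0 + 0 + 2| / √(0 + 1 + 0)
  = |2| / √1
  = 2 / 1
  ≈ 2

2


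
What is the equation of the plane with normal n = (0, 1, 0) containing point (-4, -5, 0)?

The plane through P with normal n = (a, b, c) satisfies n·(r - P) = 0,
i.e. ax + by + cz = a·x₀ + b·y₀ + c·z₀.
d = 0·(-4) + 1·(-5) + 0·0
  = 0 - 5 + 0
  = -5
Equation: y = -5

y = -5


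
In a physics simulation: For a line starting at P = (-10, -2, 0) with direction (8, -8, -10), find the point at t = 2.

P(t) = P + t·d
  = (-10 + 8·2, -2 + (-8)·2, 0 + (-10)·2)
  = (-10 + 16, -2 - 16, 0 - 20)
  = (6, -18, -20)

(6, -18, -20)


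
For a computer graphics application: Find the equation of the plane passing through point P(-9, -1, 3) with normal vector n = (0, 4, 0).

The plane through P with normal n = (a, b, c) satisfies n·(r - P) = 0,
i.e. ax + by + cz = a·x₀ + b·y₀ + c·z₀.
d = 0·(-9) + 4·(-1) + 0·3
  = 0 - 4 + 0
  = -4
Equation: 4y = -4

4y = -4


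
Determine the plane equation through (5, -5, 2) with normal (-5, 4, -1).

The plane through P with normal n = (a, b, c) satisfies n·(r - P) = 0,
i.e. ax + by + cz = a·x₀ + b·y₀ + c·z₀.
d = (-5)·5 + 4·(-5) + (-1)·2
  = -25 - 20 - 2
  = -47
Equation: -5x + 4y - z = -47

-5x + 4y - z = -47


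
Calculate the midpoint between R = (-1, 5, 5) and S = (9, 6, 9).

M = ((x₁+x₂)/2, (y₁+y₂)/2, (z₁+z₂)/2)
  = ((-1 + 9)/2, (5 + 6)/2, (5 + 9)/2)
  = (8/2, 11/2, 14/2)
  = (4, 5.5, 7)

(4, 5.5, 7)


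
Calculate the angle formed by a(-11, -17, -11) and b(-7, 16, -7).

a·b = (-11)·(-7) + (-17)·16 + (-11)·(-7) = 77 - 272 + 77 = -118
|a| = √((-11)² + (-17)² + (-11)²) = √531 ≈ 23.04
|b| = √((-7)² + 16² + (-7)²) = √354 ≈ 18.81
cos θ = (a·b)/(|a||b|) = -118/(23.04·18.81) ≈ -0.2722
θ = arccos(-0.2722) ≈ 105.8°

105.8°


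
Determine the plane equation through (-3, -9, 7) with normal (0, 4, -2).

The plane through P with normal n = (a, b, c) satisfies n·(r - P) = 0,
i.e. ax + by + cz = a·x₀ + b·y₀ + c·z₀.
d = 0·(-3) + 4·(-9) + (-2)·7
  = 0 - 36 - 14
  = -50
Equation: 4y - 2z = -50

4y - 2z = -50


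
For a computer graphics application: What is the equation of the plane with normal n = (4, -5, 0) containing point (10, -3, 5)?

The plane through P with normal n = (a, b, c) satisfies n·(r - P) = 0,
i.e. ax + by + cz = a·x₀ + b·y₀ + c·z₀.
d = 4·10 + (-5)·(-3) + 0·5
  = 40 + 15 + 0
  = 55
Equation: 4x - 5y = 55

4x - 5y = 55


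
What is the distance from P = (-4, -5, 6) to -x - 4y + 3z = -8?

distance = |a·x₀ + b·y₀ + c·z₀ - d| / √(a² + b² + c²)
  = |(-1)·(-4) + (-4)·(-5) + 3·6 - (-8)| / √((-1)² + (-4)² + 3²)
  = |4 + 20 + 18 + 8| / √(1 + 16 + 9)
  = |50| / √26
  = 50 / 5.099
  ≈ 9.806

9.806


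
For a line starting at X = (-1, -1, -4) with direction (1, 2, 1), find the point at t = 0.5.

P(t) = X + t·d
  = (-1 + 1·0.5, -1 + 2·0.5, -4 + 1·0.5)
  = (-1 + 0.5, -1 + 1, -4 + 0.5)
  = (-0.5, 0, -3.5)

(-0.5, 0, -3.5)


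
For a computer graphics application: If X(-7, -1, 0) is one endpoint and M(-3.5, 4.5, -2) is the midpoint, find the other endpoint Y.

Y = 2M - X
  = (2·(-3.5) - (-7), 2·4.5 - (-1), 2·(-2) - 0)
  = (-7 + 7, 9 + 1, -4 + 0)
  = (0, 10, -4)

(0, 10, -4)


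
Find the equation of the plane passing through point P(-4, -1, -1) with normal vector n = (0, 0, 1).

The plane through P with normal n = (a, b, c) satisfies n·(r - P) = 0,
i.e. ax + by + cz = a·x₀ + b·y₀ + c·z₀.
d = 0·(-4) + 0·(-1) + 1·(-1)
  = 0 + 0 - 1
  = -1
Equation: z = -1

z = -1


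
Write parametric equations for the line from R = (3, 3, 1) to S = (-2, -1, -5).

Direction vector d = S - R = (-2 - 3, -1 - 3, -5 - 1) = (-5, -4, -6)
Parametric form r = R + t·d:
x = 3 - 5t, y = 3 - 4t, z = 1 - 6t

x = 3 - 5t, y = 3 - 4t, z = 1 - 6t


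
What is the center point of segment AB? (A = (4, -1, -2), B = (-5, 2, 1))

M = ((x₁+x₂)/2, (y₁+y₂)/2, (z₁+z₂)/2)
  = ((4 - 5)/2, (-1 + 2)/2, (-2 + 1)/2)
  = (-1/2, 1/2, -1/2)
  = (-0.5, 0.5, -0.5)

(-0.5, 0.5, -0.5)


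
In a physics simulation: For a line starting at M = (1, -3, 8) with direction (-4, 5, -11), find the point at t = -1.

P(t) = M + t·d
  = (1 + (-4)·(-1), -3 + 5·(-1), 8 + (-11)·(-1))
  = (1 + 4, -3 - 5, 8 + 11)
  = (5, -8, 19)

(5, -8, 19)


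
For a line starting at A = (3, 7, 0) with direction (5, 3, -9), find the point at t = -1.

P(t) = A + t·d
  = (3 + 5·(-1), 7 + 3·(-1), 0 + (-9)·(-1))
  = (3 - 5, 7 - 3, 0 + 9)
  = (-2, 4, 9)

(-2, 4, 9)


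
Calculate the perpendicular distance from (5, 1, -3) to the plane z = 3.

distance = |a·x₀ + b·y₀ + c·z₀ - d| / √(a² + b² + c²)
  = |0·5 + 0·1 + 1·(-3) - 3| / √(0² + 0² + 1²)
  = |0 + 0 - 3 - 3| / √(0 + 0 + 1)
  = |-6| / √1
  = 6 / 1
  ≈ 6

6


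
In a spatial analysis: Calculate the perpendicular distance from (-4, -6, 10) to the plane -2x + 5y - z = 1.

distance = |a·x₀ + b·y₀ + c·z₀ - d| / √(a² + b² + c²)
  = |(-2)·(-4) + 5·(-6) + (-1)·10 - 1| / √((-2)² + 5² + (-1)²)
  = |8 - 30 - 10 - 1| / √(4 + 25 + 1)
  = |-33| / √30
  = 33 / 5.477
  ≈ 6.025

6.025


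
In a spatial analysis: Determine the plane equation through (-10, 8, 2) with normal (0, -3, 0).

The plane through P with normal n = (a, b, c) satisfies n·(r - P) = 0,
i.e. ax + by + cz = a·x₀ + b·y₀ + c·z₀.
d = 0·(-10) + (-3)·8 + 0·2
  = 0 - 24 + 0
  = -24
Equation: -3y = -24

-3y = -24


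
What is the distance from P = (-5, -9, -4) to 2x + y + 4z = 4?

distance = |a·x₀ + b·y₀ + c·z₀ - d| / √(a² + b² + c²)
  = |2·(-5) + 1·(-9) + 4·(-4) - 4| / √(2² + 1² + 4²)
  = |-10 - 9 - 16 - 4| / √(4 + 1 + 16)
  = |-39| / √21
  = 39 / 4.583
  ≈ 8.51

8.51


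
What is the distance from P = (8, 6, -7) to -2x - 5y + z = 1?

distance = |a·x₀ + b·y₀ + c·z₀ - d| / √(a² + b² + c²)
  = |(-2)·8 + (-5)·6 + 1·(-7) - 1| / √((-2)² + (-5)² + 1²)
  = |-16 - 30 - 7 - 1| / √(4 + 25 + 1)
  = |-54| / √30
  = 54 / 5.477
  ≈ 9.859

9.859


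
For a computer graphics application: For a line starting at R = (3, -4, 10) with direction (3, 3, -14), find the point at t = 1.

P(t) = R + t·d
  = (3 + 3·1, -4 + 3·1, 10 + (-14)·1)
  = (3 + 3, -4 + 3, 10 - 14)
  = (6, -1, -4)

(6, -1, -4)


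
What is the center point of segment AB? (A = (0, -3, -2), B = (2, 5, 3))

M = ((x₁+x₂)/2, (y₁+y₂)/2, (z₁+z₂)/2)
  = ((0 + 2)/2, (-3 + 5)/2, (-2 + 3)/2)
  = (2/2, 2/2, 1/2)
  = (1, 1, 0.5)

(1, 1, 0.5)


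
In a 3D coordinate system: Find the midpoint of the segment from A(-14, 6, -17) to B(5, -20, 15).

M = ((x₁+x₂)/2, (y₁+y₂)/2, (z₁+z₂)/2)
  = ((-14 + 5)/2, (6 - 20)/2, (-17 + 15)/2)
  = (-9/2, -14/2, -2/2)
  = (-4.5, -7, -1)

(-4.5, -7, -1)


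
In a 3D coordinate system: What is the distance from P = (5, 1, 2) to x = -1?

distance = |a·x₀ + b·y₀ + c·z₀ - d| / √(a² + b² + c²)
  = |1·5 + 0·1 + 0·2 - (-1)| / √(1² + 0² + 0²)
  = |5 + 0 + 0 + 1| / √(1 + 0 + 0)
  = |6| / √1
  = 6 / 1
  ≈ 6

6


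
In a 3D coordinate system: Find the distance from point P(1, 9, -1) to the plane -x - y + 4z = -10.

distance = |a·x₀ + b·y₀ + c·z₀ - d| / √(a² + b² + c²)
  = |(-1)·1 + (-1)·9 + 4·(-1) - (-10)| / √((-1)² + (-1)² + 4²)
  = |-1 - 9 - 4 + 10| / √(1 + 1 + 16)
  = |-4| / √18
  = 4 / 4.243
  ≈ 0.9428

0.9428


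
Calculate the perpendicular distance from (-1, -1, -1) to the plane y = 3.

distance = |a·x₀ + b·y₀ + c·z₀ - d| / √(a² + b² + c²)
  = |0·(-1) + 1·(-1) + 0·(-1) - 3| / √(0² + 1² + 0²)
  = |0 - 1 + 0 - 3| / √(0 + 1 + 0)
  = |-4| / √1
  = 4 / 1
  ≈ 4

4


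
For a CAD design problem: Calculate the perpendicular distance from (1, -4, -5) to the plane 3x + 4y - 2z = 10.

distance = |a·x₀ + b·y₀ + c·z₀ - d| / √(a² + b² + c²)
  = |3·1 + 4·(-4) + (-2)·(-5) - 10| / √(3² + 4² + (-2)²)
  = |3 - 16 + 10 - 10| / √(9 + 16 + 4)
  = |-13| / √29
  = 13 / 5.385
  ≈ 2.414

2.414


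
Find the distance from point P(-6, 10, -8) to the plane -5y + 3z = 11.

distance = |a·x₀ + b·y₀ + c·z₀ - d| / √(a² + b² + c²)
  = |0·(-6) + (-5)·10 + 3·(-8) - 11| / √(0² + (-5)² + 3²)
  = |0 - 50 - 24 - 11| / √(0 + 25 + 9)
  = |-85| / √34
  = 85 / 5.831
  ≈ 14.58

14.58


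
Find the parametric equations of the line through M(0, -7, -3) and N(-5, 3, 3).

Direction vector d = N - M = (-5 + 0, 3 + 7, 3 + 3) = (-5, 10, 6)
Parametric form r = M + t·d:
x = 0 - 5t, y = -7 + 10t, z = -3 + 6t

x = 0 - 5t, y = -7 + 10t, z = -3 + 6t


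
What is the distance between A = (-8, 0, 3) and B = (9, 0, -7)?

d = √[(x₂-x₁)² + (y₂-y₁)² + (z₂-z₁)²]
  = √[17² + 0² + (-10)²]
  = √[289 + 0 + 100]
  = √389
  ≈ 19.72

19.72


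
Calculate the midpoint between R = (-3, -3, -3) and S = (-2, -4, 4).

M = ((x₁+x₂)/2, (y₁+y₂)/2, (z₁+z₂)/2)
  = ((-3 - 2)/2, (-3 - 4)/2, (-3 + 4)/2)
  = (-5/2, -7/2, 1/2)
  = (-2.5, -3.5, 0.5)

(-2.5, -3.5, 0.5)


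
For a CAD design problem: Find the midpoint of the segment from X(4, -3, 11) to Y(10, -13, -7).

M = ((x₁+x₂)/2, (y₁+y₂)/2, (z₁+z₂)/2)
  = ((4 + 10)/2, (-3 - 13)/2, (11 - 7)/2)
  = (14/2, -16/2, 4/2)
  = (7, -8, 2)

(7, -8, 2)


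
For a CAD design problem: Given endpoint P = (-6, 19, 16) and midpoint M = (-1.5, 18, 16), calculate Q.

Q = 2M - P
  = (2·(-1.5) - (-6), 2·18 - 19, 2·16 - 16)
  = (-3 + 6, 36 - 19, 32 - 16)
  = (3, 17, 16)

(3, 17, 16)


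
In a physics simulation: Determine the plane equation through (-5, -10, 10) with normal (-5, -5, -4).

The plane through P with normal n = (a, b, c) satisfies n·(r - P) = 0,
i.e. ax + by + cz = a·x₀ + b·y₀ + c·z₀.
d = (-5)·(-5) + (-5)·(-10) + (-4)·10
  = 25 + 50 - 40
  = 35
Equation: -5x - 5y - 4z = 35

-5x - 5y - 4z = 35


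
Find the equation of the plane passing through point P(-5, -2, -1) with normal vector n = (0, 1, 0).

The plane through P with normal n = (a, b, c) satisfies n·(r - P) = 0,
i.e. ax + by + cz = a·x₀ + b·y₀ + c·z₀.
d = 0·(-5) + 1·(-2) + 0·(-1)
  = 0 - 2 + 0
  = -2
Equation: y = -2

y = -2


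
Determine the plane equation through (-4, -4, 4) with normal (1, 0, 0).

The plane through P with normal n = (a, b, c) satisfies n·(r - P) = 0,
i.e. ax + by + cz = a·x₀ + b·y₀ + c·z₀.
d = 1·(-4) + 0·(-4) + 0·4
  = -4 + 0 + 0
  = -4
Equation: x = -4

x = -4


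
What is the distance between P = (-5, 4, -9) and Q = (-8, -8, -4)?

d = √[(x₂-x₁)² + (y₂-y₁)² + (z₂-z₁)²]
  = √[(-3)² + (-12)² + 5²]
  = √[9 + 144 + 25]
  = √178
  ≈ 13.34

13.34


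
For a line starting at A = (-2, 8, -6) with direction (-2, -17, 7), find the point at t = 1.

P(t) = A + t·d
  = (-2 + (-2)·1, 8 + (-17)·1, -6 + 7·1)
  = (-2 - 2, 8 - 17, -6 + 7)
  = (-4, -9, 1)

(-4, -9, 1)


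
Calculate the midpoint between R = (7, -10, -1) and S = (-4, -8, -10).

M = ((x₁+x₂)/2, (y₁+y₂)/2, (z₁+z₂)/2)
  = ((7 - 4)/2, (-10 - 8)/2, (-1 - 10)/2)
  = (3/2, -18/2, -11/2)
  = (1.5, -9, -5.5)

(1.5, -9, -5.5)


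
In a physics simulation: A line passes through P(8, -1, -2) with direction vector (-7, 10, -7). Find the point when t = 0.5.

P(t) = P + t·d
  = (8 + (-7)·0.5, -1 + 10·0.5, -2 + (-7)·0.5)
  = (8 - 3.5, -1 + 5, -2 - 3.5)
  = (4.5, 4, -5.5)

(4.5, 4, -5.5)


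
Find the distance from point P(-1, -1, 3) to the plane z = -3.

distance = |a·x₀ + b·y₀ + c·z₀ - d| / √(a² + b² + c²)
  = |0·(-1) + 0·(-1) + 1·3 - (-3)| / √(0² + 0² + 1²)
  = |0 + 0 + 3 + 3| / √(0 + 0 + 1)
  = |6| / √1
  = 6 / 1
  ≈ 6

6


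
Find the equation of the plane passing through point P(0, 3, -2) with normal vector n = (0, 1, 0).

The plane through P with normal n = (a, b, c) satisfies n·(r - P) = 0,
i.e. ax + by + cz = a·x₀ + b·y₀ + c·z₀.
d = 0·0 + 1·3 + 0·(-2)
  = 0 + 3 + 0
  = 3
Equation: y = 3

y = 3


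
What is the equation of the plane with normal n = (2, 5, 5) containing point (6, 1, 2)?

The plane through P with normal n = (a, b, c) satisfies n·(r - P) = 0,
i.e. ax + by + cz = a·x₀ + b·y₀ + c·z₀.
d = 2·6 + 5·1 + 5·2
  = 12 + 5 + 10
  = 27
Equation: 2x + 5y + 5z = 27

2x + 5y + 5z = 27


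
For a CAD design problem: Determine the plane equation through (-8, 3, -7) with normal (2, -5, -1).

The plane through P with normal n = (a, b, c) satisfies n·(r - P) = 0,
i.e. ax + by + cz = a·x₀ + b·y₀ + c·z₀.
d = 2·(-8) + (-5)·3 + (-1)·(-7)
  = -16 - 15 + 7
  = -24
Equation: 2x - 5y - z = -24

2x - 5y - z = -24


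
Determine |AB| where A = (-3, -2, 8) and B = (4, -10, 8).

d = √[(x₂-x₁)² + (y₂-y₁)² + (z₂-z₁)²]
  = √[7² + (-8)² + 0²]
  = √[49 + 64 + 0]
  = √113
  ≈ 10.63

10.63


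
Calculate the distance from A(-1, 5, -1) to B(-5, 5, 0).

d = √[(x₂-x₁)² + (y₂-y₁)² + (z₂-z₁)²]
  = √[(-4)² + 0² + 1²]
  = √[16 + 0 + 1]
  = √17
  ≈ 4.123

4.123


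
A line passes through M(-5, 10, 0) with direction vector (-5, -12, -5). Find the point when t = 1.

P(t) = M + t·d
  = (-5 + (-5)·1, 10 + (-12)·1, 0 + (-5)·1)
  = (-5 - 5, 10 - 12, 0 - 5)
  = (-10, -2, -5)

(-10, -2, -5)


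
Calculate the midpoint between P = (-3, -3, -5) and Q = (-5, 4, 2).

M = ((x₁+x₂)/2, (y₁+y₂)/2, (z₁+z₂)/2)
  = ((-3 - 5)/2, (-3 + 4)/2, (-5 + 2)/2)
  = (-8/2, 1/2, -3/2)
  = (-4, 0.5, -1.5)

(-4, 0.5, -1.5)


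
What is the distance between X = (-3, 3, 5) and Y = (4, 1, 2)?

d = √[(x₂-x₁)² + (y₂-y₁)² + (z₂-z₁)²]
  = √[7² + (-2)² + (-3)²]
  = √[49 + 4 + 9]
  = √62
  ≈ 7.874

7.874


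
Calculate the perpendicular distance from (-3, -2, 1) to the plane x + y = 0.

distance = |a·x₀ + b·y₀ + c·z₀ - d| / √(a² + b² + c²)
  = |1·(-3) + 1·(-2) + 0·1 - 0| / √(1² + 1² + 0²)
  = |-3 - 2 + 0 + 0| / √(1 + 1 + 0)
  = |-5| / √2
  = 5 / 1.414
  ≈ 3.536

3.536


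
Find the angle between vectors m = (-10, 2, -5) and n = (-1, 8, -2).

m·n = (-10)·(-1) + 2·8 + (-5)·(-2) = 10 + 16 + 10 = 36
|m| = √((-10)² + 2² + (-5)²) = √129 ≈ 11.36
|n| = √((-1)² + 8² + (-2)²) = √69 ≈ 8.307
cos θ = (m·n)/(|m||n|) = 36/(11.36·8.307) ≈ 0.3816
θ = arccos(0.3816) ≈ 67.57°

67.57°


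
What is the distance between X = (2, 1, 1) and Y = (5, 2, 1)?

d = √[(x₂-x₁)² + (y₂-y₁)² + (z₂-z₁)²]
  = √[3² + 1² + 0²]
  = √[9 + 1 + 0]
  = √10
  ≈ 3.162

3.162


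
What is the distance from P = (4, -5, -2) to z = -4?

distance = |a·x₀ + b·y₀ + c·z₀ - d| / √(a² + b² + c²)
  = |0·4 + 0·(-5) + 1·(-2) - (-4)| / √(0² + 0² + 1²)
  = |0 + 0 - 2 + 4| / √(0 + 0 + 1)
  = |2| / √1
  = 2 / 1
  ≈ 2

2


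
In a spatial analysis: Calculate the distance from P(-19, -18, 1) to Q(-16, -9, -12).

d = √[(x₂-x₁)² + (y₂-y₁)² + (z₂-z₁)²]
  = √[3² + 9² + (-13)²]
  = √[9 + 81 + 169]
  = √259
  ≈ 16.09

16.09


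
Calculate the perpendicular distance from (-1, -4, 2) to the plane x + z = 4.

distance = |a·x₀ + b·y₀ + c·z₀ - d| / √(a² + b² + c²)
  = |1·(-1) + 0·(-4) + 1·2 - 4| / √(1² + 0² + 1²)
  = |-1 + 0 + 2 - 4| / √(1 + 0 + 1)
  = |-3| / √2
  = 3 / 1.414
  ≈ 2.121

2.121


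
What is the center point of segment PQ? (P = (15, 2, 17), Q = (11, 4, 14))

M = ((x₁+x₂)/2, (y₁+y₂)/2, (z₁+z₂)/2)
  = ((15 + 11)/2, (2 + 4)/2, (17 + 14)/2)
  = (26/2, 6/2, 31/2)
  = (13, 3, 15.5)

(13, 3, 15.5)


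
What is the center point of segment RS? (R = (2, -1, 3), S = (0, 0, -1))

M = ((x₁+x₂)/2, (y₁+y₂)/2, (z₁+z₂)/2)
  = ((2 + 0)/2, (-1 + 0)/2, (3 - 1)/2)
  = (2/2, -1/2, 2/2)
  = (1, -0.5, 1)

(1, -0.5, 1)


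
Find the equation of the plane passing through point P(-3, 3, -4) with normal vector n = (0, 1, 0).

The plane through P with normal n = (a, b, c) satisfies n·(r - P) = 0,
i.e. ax + by + cz = a·x₀ + b·y₀ + c·z₀.
d = 0·(-3) + 1·3 + 0·(-4)
  = 0 + 3 + 0
  = 3
Equation: y = 3

y = 3


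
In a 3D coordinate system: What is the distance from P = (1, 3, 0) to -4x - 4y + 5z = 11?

distance = |a·x₀ + b·y₀ + c·z₀ - d| / √(a² + b² + c²)
  = |(-4)·1 + (-4)·3 + 5·0 - 11| / √((-4)² + (-4)² + 5²)
  = |-4 - 12 + 0 - 11| / √(16 + 16 + 25)
  = |-27| / √57
  = 27 / 7.55
  ≈ 3.576

3.576


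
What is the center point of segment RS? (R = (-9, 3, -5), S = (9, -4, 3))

M = ((x₁+x₂)/2, (y₁+y₂)/2, (z₁+z₂)/2)
  = ((-9 + 9)/2, (3 - 4)/2, (-5 + 3)/2)
  = (0/2, -1/2, -2/2)
  = (0, -0.5, -1)

(0, -0.5, -1)


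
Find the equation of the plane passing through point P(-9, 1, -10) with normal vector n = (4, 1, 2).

The plane through P with normal n = (a, b, c) satisfies n·(r - P) = 0,
i.e. ax + by + cz = a·x₀ + b·y₀ + c·z₀.
d = 4·(-9) + 1·1 + 2·(-10)
  = -36 + 1 - 20
  = -55
Equation: 4x + y + 2z = -55

4x + y + 2z = -55


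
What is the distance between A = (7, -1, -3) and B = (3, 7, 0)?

d = √[(x₂-x₁)² + (y₂-y₁)² + (z₂-z₁)²]
  = √[(-4)² + 8² + 3²]
  = √[16 + 64 + 9]
  = √89
  ≈ 9.434

9.434


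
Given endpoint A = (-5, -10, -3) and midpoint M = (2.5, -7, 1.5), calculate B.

B = 2M - A
  = (2·2.5 - (-5), 2·(-7) - (-10), 2·1.5 - (-3))
  = (5 + 5, -14 + 10, 3 + 3)
  = (10, -4, 6)

(10, -4, 6)


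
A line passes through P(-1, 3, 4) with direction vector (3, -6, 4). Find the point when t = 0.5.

P(t) = P + t·d
  = (-1 + 3·0.5, 3 + (-6)·0.5, 4 + 4·0.5)
  = (-1 + 1.5, 3 - 3, 4 + 2)
  = (0.5, 0, 6)

(0.5, 0, 6)


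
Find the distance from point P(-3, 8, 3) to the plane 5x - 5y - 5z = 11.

distance = |a·x₀ + b·y₀ + c·z₀ - d| / √(a² + b² + c²)
  = |5·(-3) + (-5)·8 + (-5)·3 - 11| / √(5² + (-5)² + (-5)²)
  = |-15 - 40 - 15 - 11| / √(25 + 25 + 25)
  = |-81| / √75
  = 81 / 8.66
  ≈ 9.353

9.353


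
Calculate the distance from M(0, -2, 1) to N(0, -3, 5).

d = √[(x₂-x₁)² + (y₂-y₁)² + (z₂-z₁)²]
  = √[0² + (-1)² + 4²]
  = √[0 + 1 + 16]
  = √17
  ≈ 4.123

4.123


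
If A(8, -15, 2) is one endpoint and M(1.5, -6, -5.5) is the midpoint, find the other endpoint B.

B = 2M - A
  = (2·1.5 - 8, 2·(-6) - (-15), 2·(-5.5) - 2)
  = (3 - 8, -12 + 15, -11 - 2)
  = (-5, 3, -13)

(-5, 3, -13)


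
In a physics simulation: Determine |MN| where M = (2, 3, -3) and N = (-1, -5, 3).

d = √[(x₂-x₁)² + (y₂-y₁)² + (z₂-z₁)²]
  = √[(-3)² + (-8)² + 6²]
  = √[9 + 64 + 36]
  = √109
  ≈ 10.44

10.44


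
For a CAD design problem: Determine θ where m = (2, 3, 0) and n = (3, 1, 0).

m·n = 2·3 + 3·1 + 0·0 = 6 + 3 + 0 = 9
|m| = √(2² + 3² + 0²) = √13 ≈ 3.606
|n| = √(3² + 1² + 0²) = √10 ≈ 3.162
cos θ = (m·n)/(|m||n|) = 9/(3.606·3.162) ≈ 0.7894
θ = arccos(0.7894) ≈ 37.87°

37.87°


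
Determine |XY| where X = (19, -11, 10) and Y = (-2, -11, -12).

d = √[(x₂-x₁)² + (y₂-y₁)² + (z₂-z₁)²]
  = √[(-21)² + 0² + (-22)²]
  = √[441 + 0 + 484]
  = √925
  ≈ 30.41

30.41


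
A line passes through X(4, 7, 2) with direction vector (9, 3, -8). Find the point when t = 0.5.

P(t) = X + t·d
  = (4 + 9·0.5, 7 + 3·0.5, 2 + (-8)·0.5)
  = (4 + 4.5, 7 + 1.5, 2 - 4)
  = (8.5, 8.5, -2)

(8.5, 8.5, -2)


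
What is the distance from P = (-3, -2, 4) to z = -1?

distance = |a·x₀ + b·y₀ + c·z₀ - d| / √(a² + b² + c²)
  = |0·(-3) + 0·(-2) + 1·4 - (-1)| / √(0² + 0² + 1²)
  = |0 + 0 + 4 + 1| / √(0 + 0 + 1)
  = |5| / √1
  = 5 / 1
  ≈ 5

5


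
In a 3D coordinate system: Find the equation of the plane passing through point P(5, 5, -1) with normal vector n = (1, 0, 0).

The plane through P with normal n = (a, b, c) satisfies n·(r - P) = 0,
i.e. ax + by + cz = a·x₀ + b·y₀ + c·z₀.
d = 1·5 + 0·5 + 0·(-1)
  = 5 + 0 + 0
  = 5
Equation: x = 5

x = 5


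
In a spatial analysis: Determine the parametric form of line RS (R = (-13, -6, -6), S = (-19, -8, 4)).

Direction vector d = S - R = (-19 + 13, -8 + 6, 4 + 6) = (-6, -2, 10)
Parametric form r = R + t·d:
x = -13 - 6t, y = -6 - 2t, z = -6 + 10t

x = -13 - 6t, y = -6 - 2t, z = -6 + 10t


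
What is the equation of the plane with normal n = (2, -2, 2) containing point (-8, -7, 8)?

The plane through P with normal n = (a, b, c) satisfies n·(r - P) = 0,
i.e. ax + by + cz = a·x₀ + b·y₀ + c·z₀.
d = 2·(-8) + (-2)·(-7) + 2·8
  = -16 + 14 + 16
  = 14
Equation: 2x - 2y + 2z = 14

2x - 2y + 2z = 14


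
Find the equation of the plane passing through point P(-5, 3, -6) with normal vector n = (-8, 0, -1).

The plane through P with normal n = (a, b, c) satisfies n·(r - P) = 0,
i.e. ax + by + cz = a·x₀ + b·y₀ + c·z₀.
d = (-8)·(-5) + 0·3 + (-1)·(-6)
  = 40 + 0 + 6
  = 46
Equation: -8x - z = 46

-8x - z = 46


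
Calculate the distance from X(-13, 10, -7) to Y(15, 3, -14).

d = √[(x₂-x₁)² + (y₂-y₁)² + (z₂-z₁)²]
  = √[28² + (-7)² + (-7)²]
  = √[784 + 49 + 49]
  = √882
  ≈ 29.7

29.7


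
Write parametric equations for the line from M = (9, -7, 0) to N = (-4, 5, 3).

Direction vector d = N - M = (-4 - 9, 5 + 7, 3 + 0) = (-13, 12, 3)
Parametric form r = M + t·d:
x = 9 - 13t, y = -7 + 12t, z = 0 + 3t

x = 9 - 13t, y = -7 + 12t, z = 0 + 3t


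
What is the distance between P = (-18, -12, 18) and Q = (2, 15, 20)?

d = √[(x₂-x₁)² + (y₂-y₁)² + (z₂-z₁)²]
  = √[20² + 27² + 2²]
  = √[400 + 729 + 4]
  = √1133
  ≈ 33.66

33.66


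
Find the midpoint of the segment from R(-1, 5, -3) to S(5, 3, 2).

M = ((x₁+x₂)/2, (y₁+y₂)/2, (z₁+z₂)/2)
  = ((-1 + 5)/2, (5 + 3)/2, (-3 + 2)/2)
  = (4/2, 8/2, -1/2)
  = (2, 4, -0.5)

(2, 4, -0.5)


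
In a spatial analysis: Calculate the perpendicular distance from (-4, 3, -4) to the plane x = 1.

distance = |a·x₀ + b·y₀ + c·z₀ - d| / √(a² + b² + c²)
  = |1·(-4) + 0·3 + 0·(-4) - 1| / √(1² + 0² + 0²)
  = |-4 + 0 + 0 - 1| / √(1 + 0 + 0)
  = |-5| / √1
  = 5 / 1
  ≈ 5

5


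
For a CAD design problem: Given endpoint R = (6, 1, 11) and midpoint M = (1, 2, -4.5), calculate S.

S = 2M - R
  = (2·1 - 6, 2·2 - 1, 2·(-4.5) - 11)
  = (2 - 6, 4 - 1, -9 - 11)
  = (-4, 3, -20)

(-4, 3, -20)


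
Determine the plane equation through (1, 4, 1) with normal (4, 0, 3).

The plane through P with normal n = (a, b, c) satisfies n·(r - P) = 0,
i.e. ax + by + cz = a·x₀ + b·y₀ + c·z₀.
d = 4·1 + 0·4 + 3·1
  = 4 + 0 + 3
  = 7
Equation: 4x + 3z = 7

4x + 3z = 7


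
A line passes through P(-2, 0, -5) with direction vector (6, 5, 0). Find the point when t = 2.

P(t) = P + t·d
  = (-2 + 6·2, 0 + 5·2, -5 + 0·2)
  = (-2 + 12, 0 + 10, -5 + 0)
  = (10, 10, -5)

(10, 10, -5)


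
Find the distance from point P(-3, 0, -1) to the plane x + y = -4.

distance = |a·x₀ + b·y₀ + c·z₀ - d| / √(a² + b² + c²)
  = |1·(-3) + 1·0 + 0·(-1) - (-4)| / √(1² + 1² + 0²)
  = |-3 + 0 + 0 + 4| / √(1 + 1 + 0)
  = |1| / √2
  = 1 / 1.414
  ≈ 0.7071

0.7071


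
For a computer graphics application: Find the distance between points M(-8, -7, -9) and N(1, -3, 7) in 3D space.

d = √[(x₂-x₁)² + (y₂-y₁)² + (z₂-z₁)²]
  = √[9² + 4² + 16²]
  = √[81 + 16 + 256]
  = √353
  ≈ 18.79

18.79


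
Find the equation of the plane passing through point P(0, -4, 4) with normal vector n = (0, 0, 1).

The plane through P with normal n = (a, b, c) satisfies n·(r - P) = 0,
i.e. ax + by + cz = a·x₀ + b·y₀ + c·z₀.
d = 0·0 + 0·(-4) + 1·4
  = 0 + 0 + 4
  = 4
Equation: z = 4

z = 4


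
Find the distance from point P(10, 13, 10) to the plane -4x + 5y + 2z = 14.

distance = |a·x₀ + b·y₀ + c·z₀ - d| / √(a² + b² + c²)
  = |(-4)·10 + 5·13 + 2·10 - 14| / √((-4)² + 5² + 2²)
  = |-40 + 65 + 20 - 14| / √(16 + 25 + 4)
  = |31| / √45
  = 31 / 6.708
  ≈ 4.621

4.621


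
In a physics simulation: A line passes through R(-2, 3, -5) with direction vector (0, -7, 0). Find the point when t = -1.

P(t) = R + t·d
  = (-2 + 0·(-1), 3 + (-7)·(-1), -5 + 0·(-1))
  = (-2 + 0, 3 + 7, -5 + 0)
  = (-2, 10, -5)

(-2, 10, -5)


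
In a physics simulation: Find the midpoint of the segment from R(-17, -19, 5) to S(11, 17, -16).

M = ((x₁+x₂)/2, (y₁+y₂)/2, (z₁+z₂)/2)
  = ((-17 + 11)/2, (-19 + 17)/2, (5 - 16)/2)
  = (-6/2, -2/2, -11/2)
  = (-3, -1, -5.5)

(-3, -1, -5.5)


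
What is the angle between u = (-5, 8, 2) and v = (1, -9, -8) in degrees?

u·v = (-5)·1 + 8·(-9) + 2·(-8) = -5 - 72 - 16 = -93
|u| = √((-5)² + 8² + 2²) = √93 ≈ 9.644
|v| = √(1² + (-9)² + (-8)²) = √146 ≈ 12.08
cos θ = (u·v)/(|u||v|) = -93/(9.644·12.08) ≈ -0.7981
θ = arccos(-0.7981) ≈ 143°

143°


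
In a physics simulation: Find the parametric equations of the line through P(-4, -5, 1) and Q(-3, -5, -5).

Direction vector d = Q - P = (-3 + 4, -5 + 5, -5 - 1) = (1, 0, -6)
Parametric form r = P + t·d:
x = -4 + t, y = -5, z = 1 - 6t

x = -4 + t, y = -5, z = 1 - 6t


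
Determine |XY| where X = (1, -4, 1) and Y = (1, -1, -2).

d = √[(x₂-x₁)² + (y₂-y₁)² + (z₂-z₁)²]
  = √[0² + 3² + (-3)²]
  = √[0 + 9 + 9]
  = √18
  ≈ 4.243

4.243


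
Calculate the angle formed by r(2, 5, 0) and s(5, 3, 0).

r·s = 2·5 + 5·3 + 0·0 = 10 + 15 + 0 = 25
|r| = √(2² + 5² + 0²) = √29 ≈ 5.385
|s| = √(5² + 3² + 0²) = √34 ≈ 5.831
cos θ = (r·s)/(|r||s|) = 25/(5.385·5.831) ≈ 0.7962
θ = arccos(0.7962) ≈ 37.23°

37.23°


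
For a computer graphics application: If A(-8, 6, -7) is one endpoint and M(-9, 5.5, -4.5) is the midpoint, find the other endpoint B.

B = 2M - A
  = (2·(-9) - (-8), 2·5.5 - 6, 2·(-4.5) - (-7))
  = (-18 + 8, 11 - 6, -9 + 7)
  = (-10, 5, -2)

(-10, 5, -2)


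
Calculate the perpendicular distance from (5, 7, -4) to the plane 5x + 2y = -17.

distance = |a·x₀ + b·y₀ + c·z₀ - d| / √(a² + b² + c²)
  = |5·5 + 2·7 + 0·(-4) - (-17)| / √(5² + 2² + 0²)
  = |25 + 14 + 0 + 17| / √(25 + 4 + 0)
  = |56| / √29
  = 56 / 5.385
  ≈ 10.4

10.4


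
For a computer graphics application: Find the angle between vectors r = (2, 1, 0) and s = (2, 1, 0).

r·s = 2·2 + 1·1 + 0·0 = 4 + 1 + 0 = 5
|r| = √(2² + 1² + 0²) = √5 ≈ 2.236
|s| = √(2² + 1² + 0²) = √5 ≈ 2.236
cos θ = (r·s)/(|r||s|) = 5/(2.236·2.236) ≈ 1
θ = arccos(1) ≈ 0°

0°


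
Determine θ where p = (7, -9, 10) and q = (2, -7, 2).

p·q = 7·2 + (-9)·(-7) + 10·2 = 14 + 63 + 20 = 97
|p| = √(7² + (-9)² + 10²) = √230 ≈ 15.17
|q| = √(2² + (-7)² + 2²) = √57 ≈ 7.55
cos θ = (p·q)/(|p||q|) = 97/(15.17·7.55) ≈ 0.8472
θ = arccos(0.8472) ≈ 32.09°

32.09°


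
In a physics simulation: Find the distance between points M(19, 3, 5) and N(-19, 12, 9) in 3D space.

d = √[(x₂-x₁)² + (y₂-y₁)² + (z₂-z₁)²]
  = √[(-38)² + 9² + 4²]
  = √[1444 + 81 + 16]
  = √1541
  ≈ 39.26

39.26


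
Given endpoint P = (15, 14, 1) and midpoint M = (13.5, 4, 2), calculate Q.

Q = 2M - P
  = (2·13.5 - 15, 2·4 - 14, 2·2 - 1)
  = (27 - 15, 8 - 14, 4 - 1)
  = (12, -6, 3)

(12, -6, 3)


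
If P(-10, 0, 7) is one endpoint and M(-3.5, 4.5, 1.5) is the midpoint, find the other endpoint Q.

Q = 2M - P
  = (2·(-3.5) - (-10), 2·4.5 - 0, 2·1.5 - 7)
  = (-7 + 10, 9 + 0, 3 - 7)
  = (3, 9, -4)

(3, 9, -4)


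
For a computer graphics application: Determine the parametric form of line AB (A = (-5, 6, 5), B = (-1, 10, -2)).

Direction vector d = B - A = (-1 + 5, 10 - 6, -2 - 5) = (4, 4, -7)
Parametric form r = A + t·d:
x = -5 + 4t, y = 6 + 4t, z = 5 - 7t

x = -5 + 4t, y = 6 + 4t, z = 5 - 7t


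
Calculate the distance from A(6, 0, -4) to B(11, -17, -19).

d = √[(x₂-x₁)² + (y₂-y₁)² + (z₂-z₁)²]
  = √[5² + (-17)² + (-15)²]
  = √[25 + 289 + 225]
  = √539
  ≈ 23.22

23.22


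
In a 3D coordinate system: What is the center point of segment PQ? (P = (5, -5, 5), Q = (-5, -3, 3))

M = ((x₁+x₂)/2, (y₁+y₂)/2, (z₁+z₂)/2)
  = ((5 - 5)/2, (-5 - 3)/2, (5 + 3)/2)
  = (0/2, -8/2, 8/2)
  = (0, -4, 4)

(0, -4, 4)


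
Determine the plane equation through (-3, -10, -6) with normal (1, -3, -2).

The plane through P with normal n = (a, b, c) satisfies n·(r - P) = 0,
i.e. ax + by + cz = a·x₀ + b·y₀ + c·z₀.
d = 1·(-3) + (-3)·(-10) + (-2)·(-6)
  = -3 + 30 + 12
  = 39
Equation: x - 3y - 2z = 39

x - 3y - 2z = 39


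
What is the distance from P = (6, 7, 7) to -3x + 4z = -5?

distance = |a·x₀ + b·y₀ + c·z₀ - d| / √(a² + b² + c²)
  = |(-3)·6 + 0·7 + 4·7 - (-5)| / √((-3)² + 0² + 4²)
  = |-18 + 0 + 28 + 5| / √(9 + 0 + 16)
  = |15| / √25
  = 15 / 5
  ≈ 3

3


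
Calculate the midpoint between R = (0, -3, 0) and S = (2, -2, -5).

M = ((x₁+x₂)/2, (y₁+y₂)/2, (z₁+z₂)/2)
  = ((0 + 2)/2, (-3 - 2)/2, (0 - 5)/2)
  = (2/2, -5/2, -5/2)
  = (1, -2.5, -2.5)

(1, -2.5, -2.5)


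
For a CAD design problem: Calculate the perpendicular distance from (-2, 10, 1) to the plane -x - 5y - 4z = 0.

distance = |a·x₀ + b·y₀ + c·z₀ - d| / √(a² + b² + c²)
  = |(-1)·(-2) + (-5)·10 + (-4)·1 - 0| / √((-1)² + (-5)² + (-4)²)
  = |2 - 50 - 4 + 0| / √(1 + 25 + 16)
  = |-52| / √42
  = 52 / 6.481
  ≈ 8.024

8.024


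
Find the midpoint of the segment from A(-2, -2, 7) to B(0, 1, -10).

M = ((x₁+x₂)/2, (y₁+y₂)/2, (z₁+z₂)/2)
  = ((-2 + 0)/2, (-2 + 1)/2, (7 - 10)/2)
  = (-2/2, -1/2, -3/2)
  = (-1, -0.5, -1.5)

(-1, -0.5, -1.5)


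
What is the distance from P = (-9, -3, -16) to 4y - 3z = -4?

distance = |a·x₀ + b·y₀ + c·z₀ - d| / √(a² + b² + c²)
  = |0·(-9) + 4·(-3) + (-3)·(-16) - (-4)| / √(0² + 4² + (-3)²)
  = |0 - 12 + 48 + 4| / √(0 + 16 + 9)
  = |40| / √25
  = 40 / 5
  ≈ 8

8


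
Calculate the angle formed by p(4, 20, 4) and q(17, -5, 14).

p·q = 4·17 + 20·(-5) + 4·14 = 68 - 100 + 56 = 24
|p| = √(4² + 20² + 4²) = √432 ≈ 20.78
|q| = √(17² + (-5)² + 14²) = √510 ≈ 22.58
cos θ = (p·q)/(|p||q|) = 24/(20.78·22.58) ≈ 0.05113
θ = arccos(0.05113) ≈ 87.07°

87.07°


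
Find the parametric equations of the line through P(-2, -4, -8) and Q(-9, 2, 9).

Direction vector d = Q - P = (-9 + 2, 2 + 4, 9 + 8) = (-7, 6, 17)
Parametric form r = P + t·d:
x = -2 - 7t, y = -4 + 6t, z = -8 + 17t

x = -2 - 7t, y = -4 + 6t, z = -8 + 17t


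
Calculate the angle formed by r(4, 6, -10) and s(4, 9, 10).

r·s = 4·4 + 6·9 + (-10)·10 = 16 + 54 - 100 = -30
|r| = √(4² + 6² + (-10)²) = √152 ≈ 12.33
|s| = √(4² + 9² + 10²) = √197 ≈ 14.04
cos θ = (r·s)/(|r||s|) = -30/(12.33·14.04) ≈ -0.1734
θ = arccos(-0.1734) ≈ 99.98°

99.98°


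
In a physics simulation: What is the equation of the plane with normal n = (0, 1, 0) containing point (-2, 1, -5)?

The plane through P with normal n = (a, b, c) satisfies n·(r - P) = 0,
i.e. ax + by + cz = a·x₀ + b·y₀ + c·z₀.
d = 0·(-2) + 1·1 + 0·(-5)
  = 0 + 1 + 0
  = 1
Equation: y = 1

y = 1


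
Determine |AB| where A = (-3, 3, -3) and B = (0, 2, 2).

d = √[(x₂-x₁)² + (y₂-y₁)² + (z₂-z₁)²]
  = √[3² + (-1)² + 5²]
  = √[9 + 1 + 25]
  = √35
  ≈ 5.916

5.916


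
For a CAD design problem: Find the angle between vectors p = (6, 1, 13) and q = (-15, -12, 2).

p·q = 6·(-15) + 1·(-12) + 13·2 = -90 - 12 + 26 = -76
|p| = √(6² + 1² + 13²) = √206 ≈ 14.35
|q| = √((-15)² + (-12)² + 2²) = √373 ≈ 19.31
cos θ = (p·q)/(|p||q|) = -76/(14.35·19.31) ≈ -0.2742
θ = arccos(-0.2742) ≈ 105.9°

105.9°


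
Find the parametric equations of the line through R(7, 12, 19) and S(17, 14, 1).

Direction vector d = S - R = (17 - 7, 14 - 12, 1 - 19) = (10, 2, -18)
Parametric form r = R + t·d:
x = 7 + 10t, y = 12 + 2t, z = 19 - 18t

x = 7 + 10t, y = 12 + 2t, z = 19 - 18t


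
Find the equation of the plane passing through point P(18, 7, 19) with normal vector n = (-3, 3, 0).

The plane through P with normal n = (a, b, c) satisfies n·(r - P) = 0,
i.e. ax + by + cz = a·x₀ + b·y₀ + c·z₀.
d = (-3)·18 + 3·7 + 0·19
  = -54 + 21 + 0
  = -33
Equation: -3x + 3y = -33

-3x + 3y = -33


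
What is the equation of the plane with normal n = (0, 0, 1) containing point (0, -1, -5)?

The plane through P with normal n = (a, b, c) satisfies n·(r - P) = 0,
i.e. ax + by + cz = a·x₀ + b·y₀ + c·z₀.
d = 0·0 + 0·(-1) + 1·(-5)
  = 0 + 0 - 5
  = -5
Equation: z = -5

z = -5


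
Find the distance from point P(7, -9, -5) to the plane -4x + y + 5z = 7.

distance = |a·x₀ + b·y₀ + c·z₀ - d| / √(a² + b² + c²)
  = |(-4)·7 + 1·(-9) + 5·(-5) - 7| / √((-4)² + 1² + 5²)
  = |-28 - 9 - 25 - 7| / √(16 + 1 + 25)
  = |-69| / √42
  = 69 / 6.481
  ≈ 10.65

10.65


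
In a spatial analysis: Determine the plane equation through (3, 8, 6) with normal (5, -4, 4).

The plane through P with normal n = (a, b, c) satisfies n·(r - P) = 0,
i.e. ax + by + cz = a·x₀ + b·y₀ + c·z₀.
d = 5·3 + (-4)·8 + 4·6
  = 15 - 32 + 24
  = 7
Equation: 5x - 4y + 4z = 7

5x - 4y + 4z = 7


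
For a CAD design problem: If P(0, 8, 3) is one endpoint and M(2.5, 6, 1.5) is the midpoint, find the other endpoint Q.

Q = 2M - P
  = (2·2.5 - 0, 2·6 - 8, 2·1.5 - 3)
  = (5 + 0, 12 - 8, 3 - 3)
  = (5, 4, 0)

(5, 4, 0)


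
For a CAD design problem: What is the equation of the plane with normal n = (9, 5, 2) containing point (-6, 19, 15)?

The plane through P with normal n = (a, b, c) satisfies n·(r - P) = 0,
i.e. ax + by + cz = a·x₀ + b·y₀ + c·z₀.
d = 9·(-6) + 5·19 + 2·15
  = -54 + 95 + 30
  = 71
Equation: 9x + 5y + 2z = 71

9x + 5y + 2z = 71


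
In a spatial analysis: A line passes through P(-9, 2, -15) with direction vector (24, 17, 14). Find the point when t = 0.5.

P(t) = P + t·d
  = (-9 + 24·0.5, 2 + 17·0.5, -15 + 14·0.5)
  = (-9 + 12, 2 + 8.5, -15 + 7)
  = (3, 10.5, -8)

(3, 10.5, -8)


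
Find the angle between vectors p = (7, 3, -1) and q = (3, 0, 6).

p·q = 7·3 + 3·0 + (-1)·6 = 21 + 0 - 6 = 15
|p| = √(7² + 3² + (-1)²) = √59 ≈ 7.681
|q| = √(3² + 0² + 6²) = √45 ≈ 6.708
cos θ = (p·q)/(|p||q|) = 15/(7.681·6.708) ≈ 0.2911
θ = arccos(0.2911) ≈ 73.08°

73.08°


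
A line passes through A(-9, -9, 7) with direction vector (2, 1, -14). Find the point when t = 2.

P(t) = A + t·d
  = (-9 + 2·2, -9 + 1·2, 7 + (-14)·2)
  = (-9 + 4, -9 + 2, 7 - 28)
  = (-5, -7, -21)

(-5, -7, -21)


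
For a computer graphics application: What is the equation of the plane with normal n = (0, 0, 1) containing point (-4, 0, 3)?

The plane through P with normal n = (a, b, c) satisfies n·(r - P) = 0,
i.e. ax + by + cz = a·x₀ + b·y₀ + c·z₀.
d = 0·(-4) + 0·0 + 1·3
  = 0 + 0 + 3
  = 3
Equation: z = 3

z = 3


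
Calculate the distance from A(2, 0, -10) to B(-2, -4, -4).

d = √[(x₂-x₁)² + (y₂-y₁)² + (z₂-z₁)²]
  = √[(-4)² + (-4)² + 6²]
  = √[16 + 16 + 36]
  = √68
  ≈ 8.246

8.246
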